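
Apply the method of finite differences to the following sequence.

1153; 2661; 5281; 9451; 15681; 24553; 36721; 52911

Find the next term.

Δ: 1508 , 2620 , 4170 , 6230 , 8872 , 12168 , 16190
Δ²: 1112 , 1550 , 2060 , 2642 , 3296 , 4022
Δ³: 438 , 510 , 582 , 654 , 726
Δ⁴: 72 , 72 , 72 , 72
Constant fourth difference = 72, so extend:
726 + 72 = 798;  4022 + 798 = 4820;  16190 + 4820 = 21010;  52911 + 21010 = 73921

73921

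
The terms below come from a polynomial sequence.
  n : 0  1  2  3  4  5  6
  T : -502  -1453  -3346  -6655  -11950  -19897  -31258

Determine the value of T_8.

-951  -1893  -3309  -5295  -7947  -11361
-942  -1416  -1986  -2652  -3414
-474  -570  -666  -762
-96  -96  -96
Fourth differences constant at -96.
-762 − 96 = -858;  -3414 − 858 = -4272;  -11361 − 4272 = -15633;  -31258 − 15633 = -46891
-858 − 96 = -954;  -4272 − 954 = -5226;  -15633 − 5226 = -20859;  -46891 − 20859 = -67750

-67750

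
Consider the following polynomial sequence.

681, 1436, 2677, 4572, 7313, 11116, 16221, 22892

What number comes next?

31417

Δ: 755, 1241, 1895, 2741, 3803, 5105, 6671
Δ²: 486, 654, 846, 1062, 1302, 1566
Δ³: 168, 192, 216, 240, 264
Δ⁴: 24, 24, 24, 24
The fourth differences are constant (24).
264 + 24 = 288;  1566 + 288 = 1854;  6671 + 1854 = 8525;  22892 + 8525 = 31417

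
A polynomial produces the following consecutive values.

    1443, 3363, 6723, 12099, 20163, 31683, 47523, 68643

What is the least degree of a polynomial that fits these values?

Δ: 1920, 3360, 5376, 8064, 11520, 15840, 21120
Δ²: 1440, 2016, 2688, 3456, 4320, 5280
Δ³: 576, 672, 768, 864, 960
Δ⁴: 96, 96, 96, 96
The fourth differences are constant, so the polynomial has degree 4.

4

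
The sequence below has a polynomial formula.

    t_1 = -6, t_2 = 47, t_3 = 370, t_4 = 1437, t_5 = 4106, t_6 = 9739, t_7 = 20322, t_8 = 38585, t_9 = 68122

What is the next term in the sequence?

Δ: 53  323  1067  2669  5633  10583  18263  29537
Δ²: 270  744  1602  2964  4950  7680  11274
Δ³: 474  858  1362  1986  2730  3594
Δ⁴: 384  504  624  744  864
Δ⁵: 120  120  120  120
Constant fifth difference = 120, so extend:
864 + 120 = 984;  3594 + 984 = 4578;  11274 + 4578 = 15852;  29537 + 15852 = 45389;  68122 + 45389 = 113511

113511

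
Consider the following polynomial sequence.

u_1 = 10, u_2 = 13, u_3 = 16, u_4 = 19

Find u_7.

28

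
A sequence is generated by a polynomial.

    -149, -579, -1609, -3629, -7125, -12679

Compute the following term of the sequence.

-20969

Δ: -430, -1030, -2020, -3496, -5554
Δ²: -600, -990, -1476, -2058
Δ³: -390, -486, -582
Δ⁴: -96, -96
Constant fourth difference = -96, so extend:
-582 − 96 = -678;  -2058 − 678 = -2736;  -5554 − 2736 = -8290;  -12679 − 8290 = -20969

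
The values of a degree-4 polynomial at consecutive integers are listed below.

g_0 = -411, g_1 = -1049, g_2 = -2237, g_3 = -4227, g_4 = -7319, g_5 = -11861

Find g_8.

-638  -1188  -1990  -3092  -4542
-550  -802  -1102  -1450
-252  -300  -348
-48  -48
Constant fourth difference = -48, so extend:
-348 − 48 = -396;  -1450 − 396 = -1846;  -4542 − 1846 = -6388;  -11861 − 6388 = -18249
-396 − 48 = -444;  -1846 − 444 = -2290;  -6388 − 2290 = -8678;  -18249 − 8678 = -26927
-444 − 48 = -492;  -2290 − 492 = -2782;  -8678 − 2782 = -11460;  -26927 − 11460 = -38387

-38387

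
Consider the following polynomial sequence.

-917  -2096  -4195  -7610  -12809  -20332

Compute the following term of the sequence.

-30791

D1: -1179, -2099, -3415, -5199, -7523
D2: -920, -1316, -1784, -2324
D3: -396, -468, -540
D4: -72, -72
Constant fourth difference = -72, so extend:
-540 − 72 = -612;  -2324 − 612 = -2936;  -7523 − 2936 = -10459;  -20332 − 10459 = -30791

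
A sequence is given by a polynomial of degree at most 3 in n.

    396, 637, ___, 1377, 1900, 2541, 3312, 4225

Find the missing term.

960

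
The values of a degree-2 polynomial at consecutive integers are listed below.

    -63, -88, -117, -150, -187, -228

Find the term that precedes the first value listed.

-42

D1: -25, -29, -33, -37, -41
D2: -4, -4, -4, -4
The second differences are constant at -4.
Work back: -25 + 4 = -21;  -63 + 21 = -42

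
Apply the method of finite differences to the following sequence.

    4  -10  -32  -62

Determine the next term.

-100

First differences: -14  -22  -30
Second differences: -8  -8
Second differences constant at -8.
-30 − 8 = -38;  -62 − 38 = -100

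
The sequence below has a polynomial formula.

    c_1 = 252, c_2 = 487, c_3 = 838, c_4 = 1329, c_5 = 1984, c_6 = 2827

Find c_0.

Δ: 235  351  491  655  843
Δ²: 116  140  164  188
Δ³: 24  24  24
The third differences are constant at 24.
Work back: 116 − 24 = 92;  235 − 92 = 143;  252 − 143 = 109

109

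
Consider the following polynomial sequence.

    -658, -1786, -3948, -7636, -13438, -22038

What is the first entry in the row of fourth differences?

-96

Δ: -1128, -2162, -3688, -5802, -8600
Δ²: -1034, -1526, -2114, -2798
Δ³: -492, -588, -684
Δ⁴: -96, -96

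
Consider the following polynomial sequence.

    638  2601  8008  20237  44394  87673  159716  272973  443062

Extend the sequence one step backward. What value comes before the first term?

Δ: 1963, 5407, 12229, 24157, 43279, 72043, 113257, 170089
Δ²: 3444, 6822, 11928, 19122, 28764, 41214, 56832
Δ³: 3378, 5106, 7194, 9642, 12450, 15618
Δ⁴: 1728, 2088, 2448, 2808, 3168
Δ⁵: 360, 360, 360, 360
The fifth differences are constant at 360.
Work back: 1728 − 360 = 1368;  3378 − 1368 = 2010;  3444 − 2010 = 1434;  1963 − 1434 = 529;  638 − 529 = 109

109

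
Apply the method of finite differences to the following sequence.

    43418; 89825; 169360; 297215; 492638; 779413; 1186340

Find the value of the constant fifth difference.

480

First differences: 46407, 79535, 127855, 195423, 286775, 406927
Second differences: 33128, 48320, 67568, 91352, 120152
Third differences: 15192, 19248, 23784, 28800
Fourth differences: 4056, 4536, 5016
Fifth differences: 480, 480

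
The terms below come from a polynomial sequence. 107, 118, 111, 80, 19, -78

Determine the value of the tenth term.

-946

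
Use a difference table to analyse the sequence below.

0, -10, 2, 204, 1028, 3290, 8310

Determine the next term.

Δ: -10 , 12 , 202 , 824 , 2262 , 5020
Δ²: 22 , 190 , 622 , 1438 , 2758
Δ³: 168 , 432 , 816 , 1320
Δ⁴: 264 , 384 , 504
Δ⁵: 120 , 120
The fifth differences are constant (120).
504 + 120 = 624;  1320 + 624 = 1944;  2758 + 1944 = 4702;  5020 + 4702 = 9722;  8310 + 9722 = 18032

18032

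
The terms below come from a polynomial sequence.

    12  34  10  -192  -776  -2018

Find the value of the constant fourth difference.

-72

First differences: 22, -24, -202, -584, -1242
Second differences: -46, -178, -382, -658
Third differences: -132, -204, -276
Fourth differences: -72, -72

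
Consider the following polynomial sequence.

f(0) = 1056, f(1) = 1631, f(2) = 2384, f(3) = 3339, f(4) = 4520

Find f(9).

14655

First differences: 575 , 753 , 955 , 1181
Second differences: 178 , 202 , 226
Third differences: 24 , 24
Third differences constant at 24.
226 + 24 = 250;  1181 + 250 = 1431;  4520 + 1431 = 5951
250 + 24 = 274;  1431 + 274 = 1705;  5951 + 1705 = 7656
274 + 24 = 298;  1705 + 298 = 2003;  7656 + 2003 = 9659
298 + 24 = 322;  2003 + 322 = 2325;  9659 + 2325 = 11984
322 + 24 = 346;  2325 + 346 = 2671;  11984 + 2671 = 14655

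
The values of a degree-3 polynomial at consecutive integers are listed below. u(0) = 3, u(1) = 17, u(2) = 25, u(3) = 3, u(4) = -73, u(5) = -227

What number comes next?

-483

D1: 14  8  -22  -76  -154
D2: -6  -30  -54  -78
D3: -24  -24  -24
The third differences are constant (-24).
-78 − 24 = -102;  -154 − 102 = -256;  -227 − 256 = -483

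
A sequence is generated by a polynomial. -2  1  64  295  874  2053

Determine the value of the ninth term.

12790

Δ: 3 , 63 , 231 , 579 , 1179
Δ²: 60 , 168 , 348 , 600
Δ³: 108 , 180 , 252
Δ⁴: 72 , 72
Fourth differences constant at 72.
252 + 72 = 324;  600 + 324 = 924;  1179 + 924 = 2103;  2053 + 2103 = 4156
324 + 72 = 396;  924 + 396 = 1320;  2103 + 1320 = 3423;  4156 + 3423 = 7579
396 + 72 = 468;  1320 + 468 = 1788;  3423 + 1788 = 5211;  7579 + 5211 = 12790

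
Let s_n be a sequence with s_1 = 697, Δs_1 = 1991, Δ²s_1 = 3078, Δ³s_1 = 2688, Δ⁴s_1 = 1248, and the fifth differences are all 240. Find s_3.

7757

Build the table forward from the leading diagonal:
D5: 240  240  240
D4: 1248  1488  1728
D3: 2688  3936  5424
D2: 3078  5766  9702
D1: 1991  5069  10835
s: 697  2688  7757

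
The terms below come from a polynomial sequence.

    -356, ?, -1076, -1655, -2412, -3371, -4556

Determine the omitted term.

Using the last 5 terms:
-579  -757  -959  -1185
-178  -202  -226
-24  -24
Constant third difference = -24.
Extend backward: -178 + 24 = -154;  -579 + 154 = -425;  -1076 + 425 = -651

-651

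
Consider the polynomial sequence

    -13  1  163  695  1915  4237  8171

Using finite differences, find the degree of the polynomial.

4

D1: 14, 162, 532, 1220, 2322, 3934
D2: 148, 370, 688, 1102, 1612
D3: 222, 318, 414, 510
D4: 96, 96, 96
The fourth differences are constant, so the polynomial has degree 4.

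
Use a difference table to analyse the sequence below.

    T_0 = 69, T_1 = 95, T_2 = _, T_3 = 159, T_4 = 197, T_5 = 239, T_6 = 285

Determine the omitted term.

125

Using the last 4 terms:
38, 42, 46
4, 4
Constant second difference = 4.
Extend backward: 38 − 4 = 34;  159 − 34 = 125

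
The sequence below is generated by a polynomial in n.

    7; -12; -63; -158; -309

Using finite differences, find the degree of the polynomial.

First differences: -19, -51, -95, -151
Second differences: -32, -44, -56
Third differences: -12, -12
The third differences are constant, so the polynomial has degree 3.

3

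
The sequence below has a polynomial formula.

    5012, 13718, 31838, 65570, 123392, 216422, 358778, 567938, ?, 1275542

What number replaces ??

Using the first 8 terms:
First differences: 8706, 18120, 33732, 57822, 93030, 142356, 209160
Second differences: 9414, 15612, 24090, 35208, 49326, 66804
Third differences: 6198, 8478, 11118, 14118, 17478
Fourth differences: 2280, 2640, 3000, 3360
Fifth differences: 360, 360, 360
Constant fifth difference = 360.
Extend forward: 3360 + 360 = 3720;  17478 + 3720 = 21198;  66804 + 21198 = 88002;  209160 + 88002 = 297162;  567938 + 297162 = 865100

865100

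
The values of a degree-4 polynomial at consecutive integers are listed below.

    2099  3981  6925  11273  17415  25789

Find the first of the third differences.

342

Δ: 1882, 2944, 4348, 6142, 8374
Δ²: 1062, 1404, 1794, 2232
Δ³: 342, 390, 438
Δ⁴: 48, 48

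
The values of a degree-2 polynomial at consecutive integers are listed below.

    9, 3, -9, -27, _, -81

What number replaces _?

-51

Using the first 4 terms:
D1: -6, -12, -18
D2: -6, -6
Constant second difference = -6.
Extend forward: -18 − 6 = -24;  -27 − 24 = -51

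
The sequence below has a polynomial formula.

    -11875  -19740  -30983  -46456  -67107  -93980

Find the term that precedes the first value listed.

-6632

-7865, -11243, -15473, -20651, -26873
-3378, -4230, -5178, -6222
-852, -948, -1044
-96, -96
The fourth differences are constant at -96.
Work back: -852 + 96 = -756;  -3378 + 756 = -2622;  -7865 + 2622 = -5243;  -11875 + 5243 = -6632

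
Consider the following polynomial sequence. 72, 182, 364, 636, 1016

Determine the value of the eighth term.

Δ: 110, 182, 272, 380
Δ²: 72, 90, 108
Δ³: 18, 18
The third differences are constant (18).
108 + 18 = 126;  380 + 126 = 506;  1016 + 506 = 1522
126 + 18 = 144;  506 + 144 = 650;  1522 + 650 = 2172
144 + 18 = 162;  650 + 162 = 812;  2172 + 812 = 2984

2984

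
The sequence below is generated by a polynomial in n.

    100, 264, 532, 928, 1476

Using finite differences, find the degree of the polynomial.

164, 268, 396, 548
104, 128, 152
24, 24
The third differences are constant, so the polynomial has degree 3.

3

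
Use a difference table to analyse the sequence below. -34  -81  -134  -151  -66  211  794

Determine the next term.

Δ: -47 , -53 , -17 , 85 , 277 , 583
Δ²: -6 , 36 , 102 , 192 , 306
Δ³: 42 , 66 , 90 , 114
Δ⁴: 24 , 24 , 24
Constant fourth difference = 24, so extend:
114 + 24 = 138;  306 + 138 = 444;  583 + 444 = 1027;  794 + 1027 = 1821

1821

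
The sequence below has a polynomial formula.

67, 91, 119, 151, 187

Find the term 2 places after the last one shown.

271

First differences: 24, 28, 32, 36
Second differences: 4, 4, 4
The second differences are constant (4).
36 + 4 = 40;  187 + 40 = 227
40 + 4 = 44;  227 + 44 = 271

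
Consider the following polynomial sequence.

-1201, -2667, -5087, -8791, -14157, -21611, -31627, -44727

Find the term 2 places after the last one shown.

-82507

-1466 , -2420 , -3704 , -5366 , -7454 , -10016 , -13100
-954 , -1284 , -1662 , -2088 , -2562 , -3084
-330 , -378 , -426 , -474 , -522
-48 , -48 , -48 , -48
Fourth differences constant at -48.
-522 − 48 = -570;  -3084 − 570 = -3654;  -13100 − 3654 = -16754;  -44727 − 16754 = -61481
-570 − 48 = -618;  -3654 − 618 = -4272;  -16754 − 4272 = -21026;  -61481 − 21026 = -82507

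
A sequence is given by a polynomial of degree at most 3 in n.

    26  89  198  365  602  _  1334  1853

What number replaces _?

921

Using the first 5 terms:
63, 109, 167, 237
46, 58, 70
12, 12
Constant third difference = 12.
Extend forward: 70 + 12 = 82;  237 + 82 = 319;  602 + 319 = 921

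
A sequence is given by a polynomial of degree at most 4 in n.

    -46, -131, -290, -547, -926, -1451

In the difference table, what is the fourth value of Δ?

-379

D1: -85, -159, -257, -379, -525
D2: -74, -98, -122, -146
D3: -24, -24, -24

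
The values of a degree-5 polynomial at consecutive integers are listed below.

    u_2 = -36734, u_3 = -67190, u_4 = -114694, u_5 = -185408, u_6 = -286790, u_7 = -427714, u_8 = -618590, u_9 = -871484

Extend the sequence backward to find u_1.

Δ: -30456, -47504, -70714, -101382, -140924, -190876, -252894
Δ²: -17048, -23210, -30668, -39542, -49952, -62018
Δ³: -6162, -7458, -8874, -10410, -12066
Δ⁴: -1296, -1416, -1536, -1656
Δ⁵: -120, -120, -120
The fifth differences are constant at -120.
Work back: -1296 + 120 = -1176;  -6162 + 1176 = -4986;  -17048 + 4986 = -12062;  -30456 + 12062 = -18394;  -36734 + 18394 = -18340

-18340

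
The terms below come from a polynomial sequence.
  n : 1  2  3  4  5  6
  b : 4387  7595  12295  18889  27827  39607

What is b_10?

126787

3208, 4700, 6594, 8938, 11780
1492, 1894, 2344, 2842
402, 450, 498
48, 48
Fourth differences constant at 48.
498 + 48 = 546;  2842 + 546 = 3388;  11780 + 3388 = 15168;  39607 + 15168 = 54775
546 + 48 = 594;  3388 + 594 = 3982;  15168 + 3982 = 19150;  54775 + 19150 = 73925
594 + 48 = 642;  3982 + 642 = 4624;  19150 + 4624 = 23774;  73925 + 23774 = 97699
642 + 48 = 690;  4624 + 690 = 5314;  23774 + 5314 = 29088;  97699 + 29088 = 126787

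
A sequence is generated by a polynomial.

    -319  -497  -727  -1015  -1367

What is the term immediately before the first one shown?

-187

D1: -178, -230, -288, -352
D2: -52, -58, -64
D3: -6, -6
The third differences are constant at -6.
Work back: -52 + 6 = -46;  -178 + 46 = -132;  -319 + 132 = -187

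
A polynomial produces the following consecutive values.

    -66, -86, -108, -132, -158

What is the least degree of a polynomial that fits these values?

2

-20, -22, -24, -26
-2, -2, -2
The second differences are constant, so the polynomial has degree 2.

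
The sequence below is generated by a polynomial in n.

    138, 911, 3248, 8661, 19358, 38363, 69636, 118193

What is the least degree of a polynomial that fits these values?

5

773, 2337, 5413, 10697, 19005, 31273, 48557
1564, 3076, 5284, 8308, 12268, 17284
1512, 2208, 3024, 3960, 5016
696, 816, 936, 1056
120, 120, 120
The fifth differences are constant, so the polynomial has degree 5.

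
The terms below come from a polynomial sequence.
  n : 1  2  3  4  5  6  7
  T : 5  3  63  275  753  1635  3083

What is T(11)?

18615

D1: -2, 60, 212, 478, 882, 1448
D2: 62, 152, 266, 404, 566
D3: 90, 114, 138, 162
D4: 24, 24, 24
Fourth differences constant at 24.
162 + 24 = 186;  566 + 186 = 752;  1448 + 752 = 2200;  3083 + 2200 = 5283
186 + 24 = 210;  752 + 210 = 962;  2200 + 962 = 3162;  5283 + 3162 = 8445
210 + 24 = 234;  962 + 234 = 1196;  3162 + 1196 = 4358;  8445 + 4358 = 12803
234 + 24 = 258;  1196 + 258 = 1454;  4358 + 1454 = 5812;  12803 + 5812 = 18615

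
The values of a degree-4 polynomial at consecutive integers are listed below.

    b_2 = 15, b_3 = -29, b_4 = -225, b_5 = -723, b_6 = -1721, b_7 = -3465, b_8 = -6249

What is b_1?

9

First differences: -44, -196, -498, -998, -1744, -2784
Second differences: -152, -302, -500, -746, -1040
Third differences: -150, -198, -246, -294
Fourth differences: -48, -48, -48
The fourth differences are constant at -48.
Work back: -150 + 48 = -102;  -152 + 102 = -50;  -44 + 50 = 6;  15 − 6 = 9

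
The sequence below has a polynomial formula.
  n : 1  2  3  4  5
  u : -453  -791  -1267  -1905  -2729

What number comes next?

-3763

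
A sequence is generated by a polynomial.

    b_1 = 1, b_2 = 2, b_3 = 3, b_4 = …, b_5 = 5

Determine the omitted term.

4

Using the first 3 terms:
First differences: 1, 1
Constant first difference = 1.
Extend forward: 3 + 1 = 4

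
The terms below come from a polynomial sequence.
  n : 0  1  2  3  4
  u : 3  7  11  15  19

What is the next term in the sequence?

23

First differences: 4, 4, 4, 4
The first differences are constant (4).
19 + 4 = 23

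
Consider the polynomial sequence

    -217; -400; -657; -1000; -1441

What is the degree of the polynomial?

3

Δ: -183, -257, -343, -441
Δ²: -74, -86, -98
Δ³: -12, -12
The third differences are constant, so the polynomial has degree 3.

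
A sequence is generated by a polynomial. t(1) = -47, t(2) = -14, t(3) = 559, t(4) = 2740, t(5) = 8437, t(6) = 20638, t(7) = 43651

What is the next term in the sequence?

83344

33, 573, 2181, 5697, 12201, 23013
540, 1608, 3516, 6504, 10812
1068, 1908, 2988, 4308
840, 1080, 1320
240, 240
Fifth differences constant at 240.
1320 + 240 = 1560;  4308 + 1560 = 5868;  10812 + 5868 = 16680;  23013 + 16680 = 39693;  43651 + 39693 = 83344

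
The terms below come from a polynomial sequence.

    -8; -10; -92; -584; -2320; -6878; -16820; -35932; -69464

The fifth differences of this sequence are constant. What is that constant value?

Δ: -2, -82, -492, -1736, -4558, -9942, -19112, -33532
Δ²: -80, -410, -1244, -2822, -5384, -9170, -14420
Δ³: -330, -834, -1578, -2562, -3786, -5250
Δ⁴: -504, -744, -984, -1224, -1464
Δ⁵: -240, -240, -240, -240

-240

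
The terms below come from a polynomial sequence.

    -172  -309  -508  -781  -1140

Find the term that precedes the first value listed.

D1: -137  -199  -273  -359
D2: -62  -74  -86
D3: -12  -12
The third differences are constant at -12.
Work back: -62 + 12 = -50;  -137 + 50 = -87;  -172 + 87 = -85

-85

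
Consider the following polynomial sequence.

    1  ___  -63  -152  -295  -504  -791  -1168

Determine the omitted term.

-16

Using the last 6 terms:
Δ: -89  -143  -209  -287  -377
Δ²: -54  -66  -78  -90
Δ³: -12  -12  -12
Constant third difference = -12.
Extend backward: -54 + 12 = -42;  -89 + 42 = -47;  -63 + 47 = -16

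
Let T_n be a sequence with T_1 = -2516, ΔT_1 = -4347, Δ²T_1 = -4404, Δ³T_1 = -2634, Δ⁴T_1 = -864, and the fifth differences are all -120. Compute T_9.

-375308

Build the table forward from the leading diagonal:
Δ⁵: -120  -120  -120  -120  -120  -120  -120  -120  -120
Δ⁴: -864  -984  -1104  -1224  -1344  -1464  -1584  -1704  -1824
Δ³: -2634  -3498  -4482  -5586  -6810  -8154  -9618  -11202  -12906
Δ²: -4404  -7038  -10536  -15018  -20604  -27414  -35568  -45186  -56388
Δ: -4347  -8751  -15789  -26325  -41343  -61947  -89361  -124929  -170115
T: -2516  -6863  -15614  -31403  -57728  -99071  -161018  -250379  -375308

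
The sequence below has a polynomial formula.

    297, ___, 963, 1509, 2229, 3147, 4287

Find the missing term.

567

Using the last 5 terms:
546, 720, 918, 1140
174, 198, 222
24, 24
Constant third difference = 24.
Extend backward: 174 − 24 = 150;  546 − 150 = 396;  963 − 396 = 567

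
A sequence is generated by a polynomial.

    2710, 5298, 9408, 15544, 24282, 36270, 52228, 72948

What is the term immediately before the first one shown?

First differences: 2588  4110  6136  8738  11988  15958  20720
Second differences: 1522  2026  2602  3250  3970  4762
Third differences: 504  576  648  720  792
Fourth differences: 72  72  72  72
The fourth differences are constant at 72.
Work back: 504 − 72 = 432;  1522 − 432 = 1090;  2588 − 1090 = 1498;  2710 − 1498 = 1212

1212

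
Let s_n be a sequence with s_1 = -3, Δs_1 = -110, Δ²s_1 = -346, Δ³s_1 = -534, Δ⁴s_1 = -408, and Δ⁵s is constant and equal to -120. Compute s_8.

-43529

Build the table forward from the leading diagonal:
D5: -120  -120  -120  -120  -120  -120  -120  -120
D4: -408  -528  -648  -768  -888  -1008  -1128  -1248
D3: -534  -942  -1470  -2118  -2886  -3774  -4782  -5910
D2: -346  -880  -1822  -3292  -5410  -8296  -12070  -16852
D1: -110  -456  -1336  -3158  -6450  -11860  -20156  -32226
s: -3  -113  -569  -1905  -5063  -11513  -23373  -43529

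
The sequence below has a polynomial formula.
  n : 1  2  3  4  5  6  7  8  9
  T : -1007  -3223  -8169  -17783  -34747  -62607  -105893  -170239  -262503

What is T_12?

-796263

First differences: -2216 , -4946 , -9614 , -16964 , -27860 , -43286 , -64346 , -92264
Second differences: -2730 , -4668 , -7350 , -10896 , -15426 , -21060 , -27918
Third differences: -1938 , -2682 , -3546 , -4530 , -5634 , -6858
Fourth differences: -744 , -864 , -984 , -1104 , -1224
Fifth differences: -120 , -120 , -120 , -120
Constant fifth difference = -120, so extend:
-1224 − 120 = -1344;  -6858 − 1344 = -8202;  -27918 − 8202 = -36120;  -92264 − 36120 = -128384;  -262503 − 128384 = -390887
-1344 − 120 = -1464;  -8202 − 1464 = -9666;  -36120 − 9666 = -45786;  -128384 − 45786 = -174170;  -390887 − 174170 = -565057
-1464 − 120 = -1584;  -9666 − 1584 = -11250;  -45786 − 11250 = -57036;  -174170 − 57036 = -231206;  -565057 − 231206 = -796263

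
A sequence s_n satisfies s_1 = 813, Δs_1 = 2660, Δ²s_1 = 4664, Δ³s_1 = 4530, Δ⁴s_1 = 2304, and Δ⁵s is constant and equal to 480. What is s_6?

Build the table forward from the leading diagonal:
Fifth differences: 480, 480, 480, 480, 480, 480
Fourth differences: 2304, 2784, 3264, 3744, 4224, 4704
Third differences: 4530, 6834, 9618, 12882, 16626, 20850
Second differences: 4664, 9194, 16028, 25646, 38528, 55154
First differences: 2660, 7324, 16518, 32546, 58192, 96720
s: 813, 3473, 10797, 27315, 59861, 118053

118053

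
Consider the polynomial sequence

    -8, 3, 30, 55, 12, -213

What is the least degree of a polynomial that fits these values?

4

11, 27, 25, -43, -225
16, -2, -68, -182
-18, -66, -114
-48, -48
The fourth differences are constant, so the polynomial has degree 4.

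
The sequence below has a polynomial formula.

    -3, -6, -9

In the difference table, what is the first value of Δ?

-3

First differences: -3, -3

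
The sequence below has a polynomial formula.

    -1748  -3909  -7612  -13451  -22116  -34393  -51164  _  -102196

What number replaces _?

Using the first 7 terms:
First differences: -2161, -3703, -5839, -8665, -12277, -16771
Second differences: -1542, -2136, -2826, -3612, -4494
Third differences: -594, -690, -786, -882
Fourth differences: -96, -96, -96
Constant fourth difference = -96.
Extend forward: -882 − 96 = -978;  -4494 − 978 = -5472;  -16771 − 5472 = -22243;  -51164 − 22243 = -73407

-73407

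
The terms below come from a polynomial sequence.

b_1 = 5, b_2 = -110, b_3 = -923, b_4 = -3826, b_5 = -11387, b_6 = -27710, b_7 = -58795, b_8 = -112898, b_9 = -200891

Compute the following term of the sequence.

-336622

Δ: -115, -813, -2903, -7561, -16323, -31085, -54103, -87993
Δ²: -698, -2090, -4658, -8762, -14762, -23018, -33890
Δ³: -1392, -2568, -4104, -6000, -8256, -10872
Δ⁴: -1176, -1536, -1896, -2256, -2616
Δ⁵: -360, -360, -360, -360
The fifth differences are constant (-360).
-2616 − 360 = -2976;  -10872 − 2976 = -13848;  -33890 − 13848 = -47738;  -87993 − 47738 = -135731;  -200891 − 135731 = -336622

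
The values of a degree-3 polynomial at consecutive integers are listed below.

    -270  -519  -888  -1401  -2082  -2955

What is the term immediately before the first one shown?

-117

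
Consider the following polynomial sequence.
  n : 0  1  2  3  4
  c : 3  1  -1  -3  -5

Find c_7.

-11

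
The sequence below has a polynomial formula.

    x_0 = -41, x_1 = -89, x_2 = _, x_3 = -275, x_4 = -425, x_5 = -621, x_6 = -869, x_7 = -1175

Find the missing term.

-165

Using the last 5 terms:
First differences: -150  -196  -248  -306
Second differences: -46  -52  -58
Third differences: -6  -6
Constant third difference = -6.
Extend backward: -46 + 6 = -40;  -150 + 40 = -110;  -275 + 110 = -165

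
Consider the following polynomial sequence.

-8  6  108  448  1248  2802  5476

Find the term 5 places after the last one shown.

53496

14  102  340  800  1554  2674
88  238  460  754  1120
150  222  294  366
72  72  72
Fourth differences constant at 72.
366 + 72 = 438;  1120 + 438 = 1558;  2674 + 1558 = 4232;  5476 + 4232 = 9708
438 + 72 = 510;  1558 + 510 = 2068;  4232 + 2068 = 6300;  9708 + 6300 = 16008
510 + 72 = 582;  2068 + 582 = 2650;  6300 + 2650 = 8950;  16008 + 8950 = 24958
582 + 72 = 654;  2650 + 654 = 3304;  8950 + 3304 = 12254;  24958 + 12254 = 37212
654 + 72 = 726;  3304 + 726 = 4030;  12254 + 4030 = 16284;  37212 + 16284 = 53496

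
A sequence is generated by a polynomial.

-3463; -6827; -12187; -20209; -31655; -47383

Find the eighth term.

-95597

First differences: -3364, -5360, -8022, -11446, -15728
Second differences: -1996, -2662, -3424, -4282
Third differences: -666, -762, -858
Fourth differences: -96, -96
Constant fourth difference = -96, so extend:
-858 − 96 = -954;  -4282 − 954 = -5236;  -15728 − 5236 = -20964;  -47383 − 20964 = -68347
-954 − 96 = -1050;  -5236 − 1050 = -6286;  -20964 − 6286 = -27250;  -68347 − 27250 = -95597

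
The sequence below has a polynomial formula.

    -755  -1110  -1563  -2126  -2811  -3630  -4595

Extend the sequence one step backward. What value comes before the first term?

-486

D1: -355, -453, -563, -685, -819, -965
D2: -98, -110, -122, -134, -146
D3: -12, -12, -12, -12
The third differences are constant at -12.
Work back: -98 + 12 = -86;  -355 + 86 = -269;  -755 + 269 = -486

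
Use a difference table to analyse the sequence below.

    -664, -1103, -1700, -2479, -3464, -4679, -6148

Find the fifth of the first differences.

-1215

First differences: -439, -597, -779, -985, -1215, -1469
Second differences: -158, -182, -206, -230, -254
Third differences: -24, -24, -24, -24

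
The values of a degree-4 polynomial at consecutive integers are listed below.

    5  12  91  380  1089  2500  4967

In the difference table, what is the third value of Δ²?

420

Δ: 7, 79, 289, 709, 1411, 2467
Δ²: 72, 210, 420, 702, 1056
Δ³: 138, 210, 282, 354
Δ⁴: 72, 72, 72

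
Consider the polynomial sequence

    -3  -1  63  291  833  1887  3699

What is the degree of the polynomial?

4

First differences: 2, 64, 228, 542, 1054, 1812
Second differences: 62, 164, 314, 512, 758
Third differences: 102, 150, 198, 246
Fourth differences: 48, 48, 48
The fourth differences are constant, so the polynomial has degree 4.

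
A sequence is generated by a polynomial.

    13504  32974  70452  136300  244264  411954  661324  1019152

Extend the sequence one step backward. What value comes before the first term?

Δ: 19470  37478  65848  107964  167690  249370  357828
Δ²: 18008  28370  42116  59726  81680  108458
Δ³: 10362  13746  17610  21954  26778
Δ⁴: 3384  3864  4344  4824
Δ⁵: 480  480  480
The fifth differences are constant at 480.
Work back: 3384 − 480 = 2904;  10362 − 2904 = 7458;  18008 − 7458 = 10550;  19470 − 10550 = 8920;  13504 − 8920 = 4584

4584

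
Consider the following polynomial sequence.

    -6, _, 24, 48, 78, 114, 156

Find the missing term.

Using the last 5 terms:
D1: 24  30  36  42
D2: 6  6  6
Constant second difference = 6.
Extend backward: 24 − 6 = 18;  24 − 18 = 6

6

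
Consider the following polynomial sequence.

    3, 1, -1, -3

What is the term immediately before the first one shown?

5

Δ: -2, -2, -2
The first differences are constant at -2.
Work back: 3 + 2 = 5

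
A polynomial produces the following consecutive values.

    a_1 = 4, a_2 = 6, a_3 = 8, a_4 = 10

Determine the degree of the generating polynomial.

1

D1: 2, 2, 2
The first differences are constant, so the polynomial has degree 1.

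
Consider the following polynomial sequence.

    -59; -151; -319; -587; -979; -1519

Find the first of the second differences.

-76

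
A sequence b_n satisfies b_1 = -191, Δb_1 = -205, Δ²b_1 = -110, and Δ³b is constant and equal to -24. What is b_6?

-2556

Build the table forward from the leading diagonal:
Third differences: -24, -24, -24, -24, -24, -24
Second differences: -110, -134, -158, -182, -206, -230
First differences: -205, -315, -449, -607, -789, -995
b: -191, -396, -711, -1160, -1767, -2556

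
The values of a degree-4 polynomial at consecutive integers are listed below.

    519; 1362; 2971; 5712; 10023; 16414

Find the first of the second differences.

766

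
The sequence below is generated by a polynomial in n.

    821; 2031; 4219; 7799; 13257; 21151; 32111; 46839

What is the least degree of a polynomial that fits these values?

1210, 2188, 3580, 5458, 7894, 10960, 14728
978, 1392, 1878, 2436, 3066, 3768
414, 486, 558, 630, 702
72, 72, 72, 72
The fourth differences are constant, so the polynomial has degree 4.

4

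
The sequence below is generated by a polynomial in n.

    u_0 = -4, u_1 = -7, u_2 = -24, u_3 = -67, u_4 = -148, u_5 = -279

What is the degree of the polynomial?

Δ: -3, -17, -43, -81, -131
Δ²: -14, -26, -38, -50
Δ³: -12, -12, -12
The third differences are constant, so the polynomial has degree 3.

3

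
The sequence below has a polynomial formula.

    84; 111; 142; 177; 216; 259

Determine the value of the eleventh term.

534

First differences: 27, 31, 35, 39, 43
Second differences: 4, 4, 4, 4
The second differences are constant (4).
43 + 4 = 47;  259 + 47 = 306
47 + 4 = 51;  306 + 51 = 357
51 + 4 = 55;  357 + 55 = 412
55 + 4 = 59;  412 + 59 = 471
59 + 4 = 63;  471 + 63 = 534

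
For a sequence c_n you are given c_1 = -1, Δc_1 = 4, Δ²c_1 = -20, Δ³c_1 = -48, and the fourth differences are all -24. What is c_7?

-1597

Build the table forward from the leading diagonal:
Δ⁴: -24  -24  -24  -24  -24  -24  -24
Δ³: -48  -72  -96  -120  -144  -168  -192
Δ²: -20  -68  -140  -236  -356  -500  -668
Δ: 4  -16  -84  -224  -460  -816  -1316
c: -1  3  -13  -97  -321  -781  -1597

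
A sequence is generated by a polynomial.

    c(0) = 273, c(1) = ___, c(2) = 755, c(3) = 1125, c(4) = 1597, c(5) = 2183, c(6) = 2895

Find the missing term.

475

Using the last 5 terms:
First differences: 370, 472, 586, 712
Second differences: 102, 114, 126
Third differences: 12, 12
Constant third difference = 12.
Extend backward: 102 − 12 = 90;  370 − 90 = 280;  755 − 280 = 475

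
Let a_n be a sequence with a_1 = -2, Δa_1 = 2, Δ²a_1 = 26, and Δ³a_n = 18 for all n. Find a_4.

Build the table forward from the leading diagonal:
D3: 18, 18, 18, 18
D2: 26, 44, 62, 80
D1: 2, 28, 72, 134
a: -2, 0, 28, 100

100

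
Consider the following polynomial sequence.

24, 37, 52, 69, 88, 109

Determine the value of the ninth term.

184

First differences: 13, 15, 17, 19, 21
Second differences: 2, 2, 2, 2
Second differences constant at 2.
21 + 2 = 23;  109 + 23 = 132
23 + 2 = 25;  132 + 25 = 157
25 + 2 = 27;  157 + 27 = 184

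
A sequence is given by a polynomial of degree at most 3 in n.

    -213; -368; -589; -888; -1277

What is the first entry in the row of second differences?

-66

First differences: -155, -221, -299, -389
Second differences: -66, -78, -90
Third differences: -12, -12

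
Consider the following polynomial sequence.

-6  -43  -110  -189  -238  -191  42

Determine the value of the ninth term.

1546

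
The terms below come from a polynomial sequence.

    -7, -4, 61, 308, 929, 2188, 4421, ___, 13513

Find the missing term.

Using the first 7 terms:
3, 65, 247, 621, 1259, 2233
62, 182, 374, 638, 974
120, 192, 264, 336
72, 72, 72
Constant fourth difference = 72.
Extend forward: 336 + 72 = 408;  974 + 408 = 1382;  2233 + 1382 = 3615;  4421 + 3615 = 8036

8036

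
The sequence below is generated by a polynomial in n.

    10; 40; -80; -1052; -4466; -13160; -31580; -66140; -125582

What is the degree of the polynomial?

5

Δ: 30, -120, -972, -3414, -8694, -18420, -34560, -59442
Δ²: -150, -852, -2442, -5280, -9726, -16140, -24882
Δ³: -702, -1590, -2838, -4446, -6414, -8742
Δ⁴: -888, -1248, -1608, -1968, -2328
Δ⁵: -360, -360, -360, -360
The fifth differences are constant, so the polynomial has degree 5.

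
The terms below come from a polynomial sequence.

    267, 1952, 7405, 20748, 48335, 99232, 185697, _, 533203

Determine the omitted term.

Using the first 7 terms:
First differences: 1685, 5453, 13343, 27587, 50897, 86465
Second differences: 3768, 7890, 14244, 23310, 35568
Third differences: 4122, 6354, 9066, 12258
Fourth differences: 2232, 2712, 3192
Fifth differences: 480, 480
Constant fifth difference = 480.
Extend forward: 3192 + 480 = 3672;  12258 + 3672 = 15930;  35568 + 15930 = 51498;  86465 + 51498 = 137963;  185697 + 137963 = 323660

323660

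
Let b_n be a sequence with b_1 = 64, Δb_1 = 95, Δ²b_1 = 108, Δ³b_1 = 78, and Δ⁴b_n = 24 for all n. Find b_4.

Build the table forward from the leading diagonal:
D4: 24  24  24  24
D3: 78  102  126  150
D2: 108  186  288  414
D1: 95  203  389  677
b: 64  159  362  751

751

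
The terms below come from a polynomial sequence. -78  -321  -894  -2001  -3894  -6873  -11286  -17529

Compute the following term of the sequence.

-26046

-243  -573  -1107  -1893  -2979  -4413  -6243
-330  -534  -786  -1086  -1434  -1830
-204  -252  -300  -348  -396
-48  -48  -48  -48
Constant fourth difference = -48, so extend:
-396 − 48 = -444;  -1830 − 444 = -2274;  -6243 − 2274 = -8517;  -17529 − 8517 = -26046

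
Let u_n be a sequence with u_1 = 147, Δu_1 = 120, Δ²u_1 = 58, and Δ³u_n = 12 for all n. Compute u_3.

445

Build the table forward from the leading diagonal:
Δ³: 12  12  12
Δ²: 58  70  82
Δ: 120  178  248
u: 147  267  445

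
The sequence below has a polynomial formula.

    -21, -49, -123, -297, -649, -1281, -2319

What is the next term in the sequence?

-3913

D1: -28  -74  -174  -352  -632  -1038
D2: -46  -100  -178  -280  -406
D3: -54  -78  -102  -126
D4: -24  -24  -24
The fourth differences are constant (-24).
-126 − 24 = -150;  -406 − 150 = -556;  -1038 − 556 = -1594;  -2319 − 1594 = -3913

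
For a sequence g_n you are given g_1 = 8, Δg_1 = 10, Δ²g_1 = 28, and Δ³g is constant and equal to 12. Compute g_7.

Build the table forward from the leading diagonal:
D3: 12  12  12  12  12  12  12
D2: 28  40  52  64  76  88  100
D1: 10  38  78  130  194  270  358
g: 8  18  56  134  264  458  728

728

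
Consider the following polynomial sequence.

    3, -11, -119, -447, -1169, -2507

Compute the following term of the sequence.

-14  -108  -328  -722  -1338
-94  -220  -394  -616
-126  -174  -222
-48  -48
Fourth differences constant at -48.
-222 − 48 = -270;  -616 − 270 = -886;  -1338 − 886 = -2224;  -2507 − 2224 = -4731

-4731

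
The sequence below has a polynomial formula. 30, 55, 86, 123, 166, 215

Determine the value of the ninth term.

398

25  31  37  43  49
6  6  6  6
The second differences are constant (6).
49 + 6 = 55;  215 + 55 = 270
55 + 6 = 61;  270 + 61 = 331
61 + 6 = 67;  331 + 67 = 398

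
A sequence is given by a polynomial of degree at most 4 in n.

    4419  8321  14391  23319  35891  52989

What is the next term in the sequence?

75591

D1: 3902 , 6070 , 8928 , 12572 , 17098
D2: 2168 , 2858 , 3644 , 4526
D3: 690 , 786 , 882
D4: 96 , 96
Fourth differences constant at 96.
882 + 96 = 978;  4526 + 978 = 5504;  17098 + 5504 = 22602;  52989 + 22602 = 75591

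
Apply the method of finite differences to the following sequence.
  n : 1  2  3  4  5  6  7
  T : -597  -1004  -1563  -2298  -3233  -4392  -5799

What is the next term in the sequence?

-7478

First differences: -407 , -559 , -735 , -935 , -1159 , -1407
Second differences: -152 , -176 , -200 , -224 , -248
Third differences: -24 , -24 , -24 , -24
The third differences are constant (-24).
-248 − 24 = -272;  -1407 − 272 = -1679;  -5799 − 1679 = -7478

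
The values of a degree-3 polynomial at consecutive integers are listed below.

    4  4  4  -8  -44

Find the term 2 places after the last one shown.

First differences: 0  0  -12  -36
Second differences: 0  -12  -24
Third differences: -12  -12
Third differences constant at -12.
-24 − 12 = -36;  -36 − 36 = -72;  -44 − 72 = -116
-36 − 12 = -48;  -72 − 48 = -120;  -116 − 120 = -236

-236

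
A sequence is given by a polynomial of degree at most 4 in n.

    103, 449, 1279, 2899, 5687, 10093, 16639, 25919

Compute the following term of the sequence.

38599

346  830  1620  2788  4406  6546  9280
484  790  1168  1618  2140  2734
306  378  450  522  594
72  72  72  72
Constant fourth difference = 72, so extend:
594 + 72 = 666;  2734 + 666 = 3400;  9280 + 3400 = 12680;  25919 + 12680 = 38599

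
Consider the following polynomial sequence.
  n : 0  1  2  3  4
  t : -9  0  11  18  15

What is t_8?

-217

First differences: 9, 11, 7, -3
Second differences: 2, -4, -10
Third differences: -6, -6
Constant third difference = -6, so extend:
-10 − 6 = -16;  -3 − 16 = -19;  15 − 19 = -4
-16 − 6 = -22;  -19 − 22 = -41;  -4 − 41 = -45
-22 − 6 = -28;  -41 − 28 = -69;  -45 − 69 = -114
-28 − 6 = -34;  -69 − 34 = -103;  -114 − 103 = -217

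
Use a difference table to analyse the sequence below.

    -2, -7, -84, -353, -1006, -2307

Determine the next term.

First differences: -5 , -77 , -269 , -653 , -1301
Second differences: -72 , -192 , -384 , -648
Third differences: -120 , -192 , -264
Fourth differences: -72 , -72
The fourth differences are constant (-72).
-264 − 72 = -336;  -648 − 336 = -984;  -1301 − 984 = -2285;  -2307 − 2285 = -4592

-4592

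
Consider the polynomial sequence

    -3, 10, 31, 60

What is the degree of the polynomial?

First differences: 13, 21, 29
Second differences: 8, 8
The second differences are constant, so the polynomial has degree 2.

2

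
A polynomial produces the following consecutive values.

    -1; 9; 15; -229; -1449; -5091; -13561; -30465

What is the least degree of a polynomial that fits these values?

5

First differences: 10, 6, -244, -1220, -3642, -8470, -16904
Second differences: -4, -250, -976, -2422, -4828, -8434
Third differences: -246, -726, -1446, -2406, -3606
Fourth differences: -480, -720, -960, -1200
Fifth differences: -240, -240, -240
The fifth differences are constant, so the polynomial has degree 5.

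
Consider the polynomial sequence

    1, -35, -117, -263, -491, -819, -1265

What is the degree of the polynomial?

3

First differences: -36, -82, -146, -228, -328, -446
Second differences: -46, -64, -82, -100, -118
Third differences: -18, -18, -18, -18
The third differences are constant, so the polynomial has degree 3.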